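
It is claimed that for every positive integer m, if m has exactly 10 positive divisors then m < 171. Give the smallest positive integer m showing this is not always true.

m = 176

Check each positive integer m in order until m has exactly 10 positive divisors but the claim fails.
m = 48: τ(48) = 10; 48 < 171.
m = 80: τ(80) = 10; 80 < 171.
m = 112: τ(112) = 10; 112 < 171.
m = 162: τ(162) = 10; 162 < 171.
m = 176: τ(176) = 10; 176 ≥ 171.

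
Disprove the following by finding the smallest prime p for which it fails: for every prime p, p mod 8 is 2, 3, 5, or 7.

p = 17

We need the least prime p for which the claim fails.
p = 2: 2 mod 8 = 2.
p = 3: 3 mod 8 = 3.
p = 5: 5 mod 8 = 5.
p = 7: 7 mod 8 = 7.
p = 11: 11 mod 8 = 3.
p = 13: 13 mod 8 = 5.
p = 17: 17 mod 8 = 1 — not in {2, 3, 5, 7}.
Thus p = 17 disproves the claim, and no smaller p works.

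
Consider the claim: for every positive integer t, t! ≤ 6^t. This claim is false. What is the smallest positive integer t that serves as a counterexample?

t = 14

We need the least positive integer t for which t! > 6^t.
The first 13 eligible values, up to t = 13, all satisfy the conclusion.
t = 14: t! = 87178291200 and 6^t = 78364164096, so 87178291200 > 78364164096.
Hence t = 14 is a counterexample.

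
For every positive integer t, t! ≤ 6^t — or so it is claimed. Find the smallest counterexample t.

t = 14

We need the least positive integer t for which t! > 6^t.
For t = 1, 2, 3, 4, …, 11, 12, 13 the conclusion holds.
t = 14: t! = 87178291200 and 6^t = 78364164096, so 87178291200 > 78364164096.
So t = 14 is the smallest counterexample.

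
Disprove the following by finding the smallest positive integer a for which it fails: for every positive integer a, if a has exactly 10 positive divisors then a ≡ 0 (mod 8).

A counterexample is any positive integer a such that a has exactly 10 positive divisors but the claim fails; we check each in order.
a = 48: τ(48) = 10; 48 ≡ 0 (mod 8).
a = 80: τ(80) = 10; 80 ≡ 0 (mod 8).
a = 112: τ(112) = 10; 112 ≡ 0 (mod 8).
a = 162: τ(162) = 10; 162 ≡ 2 (mod 8).
Hence a = 162 is a counterexample.

a = 162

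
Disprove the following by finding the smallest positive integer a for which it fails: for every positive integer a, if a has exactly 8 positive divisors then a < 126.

For a = 24, 30, 40, 42, …, 105, 110, 114 the conclusion holds.
a = 128: τ(128) = 8; 128 ≥ 126.
Thus a = 128 disproves the claim, and no smaller a works.

a = 128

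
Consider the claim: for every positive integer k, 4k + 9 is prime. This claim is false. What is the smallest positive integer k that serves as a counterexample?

A counterexample is any positive integer k such that 4k + 9 is not prime; we check each in order.
For k = 1, 2 the conclusion holds.
k = 3: 4k + 9 = 21 = 3 × 7, composite.

k = 3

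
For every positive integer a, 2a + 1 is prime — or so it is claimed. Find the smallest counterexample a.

a = 4

Check each positive integer a in order until 2a + 1 is not prime.
a = 1: 2a + 1 = 3, prime.
a = 2: 2a + 1 = 5, prime.
a = 3: 2a + 1 = 7, prime.
a = 4: 2a + 1 = 9 = 3 × 3, composite.
Thus a = 4 disproves the claim, and no smaller a works.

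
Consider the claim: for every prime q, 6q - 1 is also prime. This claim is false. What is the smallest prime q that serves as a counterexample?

The first 4 eligible values, up to q = 7, all satisfy the conclusion.
q = 11: 6q - 1 = 65 = 5 × 13, not prime.

q = 11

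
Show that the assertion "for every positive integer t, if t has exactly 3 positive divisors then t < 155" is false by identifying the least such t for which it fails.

t = 169

For t = 4, 9, 25, 49, 121 the conclusion holds.
t = 169: τ(169) = 3; 169 ≥ 155.
Hence t = 169 is a counterexample.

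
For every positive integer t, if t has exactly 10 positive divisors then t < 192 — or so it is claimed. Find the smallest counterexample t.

t = 208

Check each positive integer t in order until t has exactly 10 positive divisors but the claim fails.
t = 48: τ(48) = 10; 48 < 192.
t = 80: τ(80) = 10; 80 < 192.
t = 112: τ(112) = 10; 112 < 192.
t = 162: τ(162) = 10; 162 < 192.
t = 176: τ(176) = 10; 176 < 192.
t = 208: τ(208) = 10; 208 ≥ 192.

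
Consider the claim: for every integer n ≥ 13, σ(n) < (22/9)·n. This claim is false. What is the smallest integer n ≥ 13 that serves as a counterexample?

Check each integer n ≥ 13 in order until the claim fails.
The first 11 eligible values, up to n = 23, all satisfy the conclusion.
n = 24: σ(24) = 60; 60 ≥ 176/3.
Hence n = 24 is a counterexample.

n = 24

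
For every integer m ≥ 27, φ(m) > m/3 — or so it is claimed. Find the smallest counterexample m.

m = 30

For m = 27, 28, 29 the conclusion holds.
m = 30: φ(30) = 8 and 30/3 = 10, so φ(30) ≤ 30/3.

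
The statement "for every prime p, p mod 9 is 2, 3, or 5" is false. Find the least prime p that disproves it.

p = 7

p = 2: 2 mod 9 = 2.
p = 3: 3 mod 9 = 3.
p = 5: 5 mod 9 = 5.
p = 7: 7 mod 9 = 7 — not in {2, 3, 5}.
Thus p = 7 disproves the claim, and no smaller p works.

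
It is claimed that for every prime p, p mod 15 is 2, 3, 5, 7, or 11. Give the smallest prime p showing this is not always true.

p = 13

Check each prime p in order until the claim fails.
p = 2: 2 mod 15 = 2.
p = 3: 3 mod 15 = 3.
p = 5: 5 mod 15 = 5.
p = 7: 7 mod 15 = 7.
p = 11: 11 mod 15 = 11.
p = 13: 13 mod 15 = 13 — not in {2, 3, 5, 7, 11}.
Hence p = 13 is a counterexample.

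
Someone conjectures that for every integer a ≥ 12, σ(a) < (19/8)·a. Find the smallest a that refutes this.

Check each integer a ≥ 12 in order until the claim fails.
For a = 12, 13, 14, 15, …, 21, 22, 23 the conclusion holds.
a = 24: σ(24) = 60; 60 ≥ 57.
Hence a = 24 is a counterexample.

a = 24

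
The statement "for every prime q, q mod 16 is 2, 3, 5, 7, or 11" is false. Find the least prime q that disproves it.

A counterexample is any prime q such that the claim fails; we check each in order.
For q = 2, 3, 5, 7, 11 the conclusion holds.
q = 13: 13 mod 16 = 13 — not in {2, 3, 5, 7, 11}.

q = 13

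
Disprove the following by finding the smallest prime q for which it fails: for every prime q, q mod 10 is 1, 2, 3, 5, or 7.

q = 19

For q = 2, 3, 5, 7, 11, 13, 17 the conclusion holds.
q = 19: 19 mod 10 = 9 — not in {1, 2, 3, 5, 7}.
Thus q = 19 disproves the claim, and no smaller q works.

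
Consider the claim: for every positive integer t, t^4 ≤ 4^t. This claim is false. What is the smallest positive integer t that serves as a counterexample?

t = 3

A counterexample is any positive integer t such that t^4 > 4^t; we check each in order.
For t = 1, 2 the conclusion holds.
t = 3: t^4 = 81 and 4^t = 64, so 81 > 64.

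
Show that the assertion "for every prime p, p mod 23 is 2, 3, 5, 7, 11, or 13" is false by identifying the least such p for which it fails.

p = 17

A counterexample is any prime p such that the claim fails; we check each in order.
p = 2: 2 mod 23 = 2.
p = 3: 3 mod 23 = 3.
p = 5: 5 mod 23 = 5.
p = 7: 7 mod 23 = 7.
p = 11: 11 mod 23 = 11.
p = 13: 13 mod 23 = 13.
p = 17: 17 mod 23 = 17 — not in {2, 3, 5, 7, 11, 13}.
So p = 17 is the smallest counterexample.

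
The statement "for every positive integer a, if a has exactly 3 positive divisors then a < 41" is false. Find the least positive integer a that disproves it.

Check each positive integer a in order until a has exactly 3 positive divisors but the claim fails.
For a = 4, 9, 25 the conclusion holds.
a = 49: τ(49) = 3; 49 ≥ 41.

a = 49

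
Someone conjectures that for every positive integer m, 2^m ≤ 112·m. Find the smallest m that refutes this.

m = 11

A counterexample is any positive integer m such that 2^m > 112·m; we check each in order.
For m = 1, 2, 3, 4, 5, 6, 7, 8, 9, 10 the conclusion holds.
m = 11: 2^m = 2048 and 112·m = 1232, so 2048 > 1232.
Thus m = 11 disproves the claim, and no smaller m works.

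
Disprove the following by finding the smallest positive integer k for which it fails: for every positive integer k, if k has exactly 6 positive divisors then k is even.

k = 45

Check each positive integer k in order until k has exactly 6 positive divisors but k is odd.
For k = 12, 18, 20, 28, 32, 44 the conclusion holds.
k = 45: divisors of 45: 1, 3, 5, 9, 15, 45; 45 is odd.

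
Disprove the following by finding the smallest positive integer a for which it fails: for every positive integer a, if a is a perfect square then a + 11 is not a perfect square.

a = 25

Check each positive integer a in order until a is a perfect square but a + 11 is a perfect square.
For a = 1, 4, 9, 16 the conclusion holds.
a = 25: 25 = 5² and 25 + 11 = 36 = 6².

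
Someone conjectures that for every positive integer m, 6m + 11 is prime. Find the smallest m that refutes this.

Check each positive integer m in order until 6m + 11 is not prime.
m = 1: 6m + 11 = 17, prime.
m = 2: 6m + 11 = 23, prime.
m = 3: 6m + 11 = 29, prime.
m = 4: 6m + 11 = 35 = 5 × 7, composite.

m = 4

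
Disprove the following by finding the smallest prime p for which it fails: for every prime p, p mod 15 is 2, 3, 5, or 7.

The first 4 eligible values, up to p = 7, all satisfy the conclusion.
p = 11: 11 mod 15 = 11 — not in {2, 3, 5, 7}.
Hence p = 11 is a counterexample.

p = 11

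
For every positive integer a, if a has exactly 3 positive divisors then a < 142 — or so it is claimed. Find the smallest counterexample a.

a = 169

A counterexample is any positive integer a such that a has exactly 3 positive divisors but the claim fails; we check each in order.
a = 4: τ(4) = 3; 4 < 142.
a = 9: τ(9) = 3; 9 < 142.
a = 25: τ(25) = 3; 25 < 142.
a = 49: τ(49) = 3; 49 < 142.
a = 121: τ(121) = 3; 121 < 142.
a = 169: τ(169) = 3; 169 ≥ 142.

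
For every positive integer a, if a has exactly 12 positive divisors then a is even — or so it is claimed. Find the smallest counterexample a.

a = 315

A counterexample is any positive integer a such that a has exactly 12 positive divisors but a is odd; we check each in order.
For a = 60, 72, 84, 90, …, 294, 306, 308 the conclusion holds.
a = 315: divisors of 315: 12 divisors; 315 is odd.
Hence a = 315 is a counterexample.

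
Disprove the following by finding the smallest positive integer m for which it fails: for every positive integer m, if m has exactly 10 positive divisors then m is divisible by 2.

A counterexample is any positive integer m such that m has exactly 10 positive divisors but m is not divisible by 2; we check each in order.
For m = 48, 80, 112, 162, 176, 208, 272, 304, 368 the conclusion holds.
m = 405: τ(405) = 10; 405 mod 2 = 1.

m = 405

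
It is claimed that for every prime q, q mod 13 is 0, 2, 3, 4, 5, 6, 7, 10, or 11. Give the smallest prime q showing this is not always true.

q = 47

We need the least prime q for which the claim fails.
The first 14 eligible values, up to q = 43, all satisfy the conclusion.
q = 47: 47 mod 13 = 8 — not in {0, 2, 3, 4, 5, 6, 7, 10, 11}.
Thus q = 47 disproves the claim, and no smaller q works.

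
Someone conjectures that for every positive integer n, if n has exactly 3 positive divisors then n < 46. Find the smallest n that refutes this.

n = 49

Check each positive integer n in order until n has exactly 3 positive divisors but the claim fails.
n = 4: τ(4) = 3; 4 < 46.
n = 9: τ(9) = 3; 9 < 46.
n = 25: τ(25) = 3; 25 < 46.
n = 49: τ(49) = 3; 49 ≥ 46.
So n = 49 is the smallest counterexample.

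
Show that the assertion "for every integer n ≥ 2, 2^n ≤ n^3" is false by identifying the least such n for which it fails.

n = 10

We need the least integer n ≥ 2 for which 2^n > n^3.
For n = 2, 3, 4, 5, 6, 7, 8, 9 the conclusion holds.
n = 10: 2^n = 1024 and n^3 = 1000, so 1024 > 1000.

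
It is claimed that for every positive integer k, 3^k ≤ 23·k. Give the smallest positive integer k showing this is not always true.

k = 5

Check each positive integer k in order until 3^k > 23·k.
For k = 1, 2, 3, 4 the conclusion holds.
k = 5: 3^k = 243 and 23·k = 115, so 243 > 115.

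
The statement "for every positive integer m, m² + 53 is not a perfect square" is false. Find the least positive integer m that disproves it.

m = 26

For m = 1, 2, 3, 4, …, 23, 24, 25 the conclusion holds.
m = 26: 26² + 53 = 729 = 27², a perfect square.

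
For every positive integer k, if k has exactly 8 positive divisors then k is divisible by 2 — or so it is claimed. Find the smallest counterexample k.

Check each positive integer k in order until k has exactly 8 positive divisors but k is not divisible by 2.
For k = 24, 30, 40, 42, …, 88, 102, 104 the conclusion holds.
k = 105: τ(105) = 8; 105 mod 2 = 1.

k = 105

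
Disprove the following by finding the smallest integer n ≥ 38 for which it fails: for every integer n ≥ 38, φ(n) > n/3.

n = 42

We need the least integer n ≥ 38 for which the claim fails.
For n = 38, 39, 40, 41 the conclusion holds.
n = 42: φ(42) = 12 and 42/3 = 14, so φ(42) ≤ 42/3.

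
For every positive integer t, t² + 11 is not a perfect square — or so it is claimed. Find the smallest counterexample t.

t = 5

We need the least positive integer t for which t² + 11 is a perfect square.
The first 4 eligible values, up to t = 4, all satisfy the conclusion.
t = 5: 5² + 11 = 36 = 6², a perfect square.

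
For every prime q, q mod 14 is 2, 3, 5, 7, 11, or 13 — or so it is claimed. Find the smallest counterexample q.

For q = 2, 3, 5, 7, 11, 13, 17, 19 the conclusion holds.
q = 23: 23 mod 14 = 9 — not in {2, 3, 5, 7, 11, 13}.
Thus q = 23 disproves the claim, and no smaller q works.

q = 23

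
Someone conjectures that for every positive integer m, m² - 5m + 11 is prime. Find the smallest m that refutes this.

m = 7

For m = 1, 2, 3, 4, 5, 6 the conclusion holds.
m = 7: m² - 5m + 11 = 25 = 5 × 5, composite.
So m = 7 is the smallest counterexample.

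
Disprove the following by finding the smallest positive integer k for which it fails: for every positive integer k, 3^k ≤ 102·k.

Check each positive integer k in order until 3^k > 102·k.
For k = 1, 2, 3, 4, 5 the conclusion holds.
k = 6: 3^k = 729 and 102·k = 612, so 729 > 612.
Hence k = 6 is a counterexample.

k = 6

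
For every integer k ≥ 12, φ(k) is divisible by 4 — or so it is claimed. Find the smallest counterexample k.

For k = 12, 13 the conclusion holds.
k = 14: φ(14) = 6; 6 mod 4 = 2.

k = 14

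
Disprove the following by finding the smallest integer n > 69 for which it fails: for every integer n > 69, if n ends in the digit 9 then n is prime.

n = 79: 79 ends in 9 and is prime.
n = 89: 89 ends in 9 and is prime.
n = 99: 99 ends in 9; 99 = 3 × 33, composite.

n = 99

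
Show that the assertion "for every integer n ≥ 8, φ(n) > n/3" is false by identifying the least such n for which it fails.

A counterexample is any integer n ≥ 8 such that the claim fails; we check each in order.
For n = 8, 9, 10, 11 the conclusion holds.
n = 12: φ(12) = 4 and 12/3 = 4, so φ(12) ≤ 12/3.
So n = 12 is the smallest counterexample.

n = 12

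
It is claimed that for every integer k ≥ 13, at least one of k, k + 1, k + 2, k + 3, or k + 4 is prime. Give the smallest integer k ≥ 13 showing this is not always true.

Check each integer k ≥ 13 in order until k, k + 1, k + 2, k + 3, k + 4 are all composite.
The first 11 eligible values, up to k = 23, all satisfy the conclusion.
k = 24: 24 = 2 × 12; 25 = 5 × 5; 26 = 2 × 13; 27 = 3 × 9; 28 = 2 × 14 — all composite.
Thus k = 24 disproves the claim, and no smaller k works.

k = 24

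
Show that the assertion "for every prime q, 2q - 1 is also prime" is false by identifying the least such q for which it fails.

q = 5

q = 2: 2q - 1 = 3, prime.
q = 3: 2q - 1 = 5, prime.
q = 5: 2q - 1 = 9 = 3 × 3, not prime.
Hence q = 5 is a counterexample.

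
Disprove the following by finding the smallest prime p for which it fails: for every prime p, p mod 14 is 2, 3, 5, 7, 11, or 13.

The first 8 eligible values, up to p = 19, all satisfy the conclusion.
p = 23: 23 mod 14 = 9 — not in {2, 3, 5, 7, 11, 13}.
Hence p = 23 is a counterexample.

p = 23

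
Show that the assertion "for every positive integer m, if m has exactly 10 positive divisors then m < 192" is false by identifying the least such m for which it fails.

Check each positive integer m in order until m has exactly 10 positive divisors but the claim fails.
For m = 48, 80, 112, 162, 176 the conclusion holds.
m = 208: τ(208) = 10; 208 ≥ 192.

m = 208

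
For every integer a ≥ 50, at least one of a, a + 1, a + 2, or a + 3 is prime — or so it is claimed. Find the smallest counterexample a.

We need the least integer a ≥ 50 for which a, a + 1, a + 2, a + 3 are all composite.
a = 50: 53 is prime.
a = 51: 53 is prime.
a = 52: 53 is prime.
a = 53: 53 is prime.
a = 54: 54 = 2 × 27; 55 = 5 × 11; 56 = 2 × 28; 57 = 3 × 19 — all composite.

a = 54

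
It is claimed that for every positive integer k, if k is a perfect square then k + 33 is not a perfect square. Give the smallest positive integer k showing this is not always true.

k = 1: 1 + 33 = 34, not a perfect square.
k = 4: 4 + 33 = 37, not a perfect square.
k = 9: 9 + 33 = 42, not a perfect square.
k = 16: 16 = 4² and 16 + 33 = 49 = 7².
Thus k = 16 disproves the claim, and no smaller k works.

k = 16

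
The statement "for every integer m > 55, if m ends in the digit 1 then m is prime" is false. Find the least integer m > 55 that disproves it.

m = 81

We need the least integer m > 55 for which m ends in the digit 1 but m is not prime.
m = 61: 61 ends in 1 and is prime.
m = 71: 71 ends in 1 and is prime.
m = 81: 81 ends in 1; 81 = 3 × 27, composite.
So m = 81 is the smallest counterexample.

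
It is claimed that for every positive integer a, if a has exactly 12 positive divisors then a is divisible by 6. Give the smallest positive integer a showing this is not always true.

a = 140

a = 60: τ(60) = 12; 60 mod 6 = 0.
a = 72: τ(72) = 12; 72 mod 6 = 0.
a = 84: τ(84) = 12; 84 mod 6 = 0.
a = 90: τ(90) = 12; 90 mod 6 = 0.
a = 96: τ(96) = 12; 96 mod 6 = 0.
a = 108: τ(108) = 12; 108 mod 6 = 0.
a = 126: τ(126) = 12; 126 mod 6 = 0.
a = 132: τ(132) = 12; 132 mod 6 = 0.
a = 140: τ(140) = 12; 140 mod 6 = 2.
Thus a = 140 disproves the claim, and no smaller a works.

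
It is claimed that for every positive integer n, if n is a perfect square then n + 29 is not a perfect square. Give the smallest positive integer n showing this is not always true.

For n = 1, 4, 9, 16, …, 121, 144, 169 the conclusion holds.
n = 196: 196 = 14² and 196 + 29 = 225 = 15².

n = 196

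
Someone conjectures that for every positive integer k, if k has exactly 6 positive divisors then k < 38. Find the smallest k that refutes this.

We need the least positive integer k for which k has exactly 6 positive divisors but the claim fails.
For k = 12, 18, 20, 28, 32 the conclusion holds.
k = 44: τ(44) = 6; 44 ≥ 38.

k = 44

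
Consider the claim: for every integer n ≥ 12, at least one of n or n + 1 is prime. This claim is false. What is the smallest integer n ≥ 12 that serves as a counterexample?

n = 14

Check each integer n ≥ 12 in order until n, n + 1 are both composite.
For n = 12, 13 the conclusion holds.
n = 14: 14 = 2 × 7; 15 = 3 × 5 — both composite.
Thus n = 14 disproves the claim, and no smaller n works.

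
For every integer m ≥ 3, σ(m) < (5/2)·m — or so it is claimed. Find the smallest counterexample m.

For m = 3, 4, 5, 6, …, 21, 22, 23 the conclusion holds.
m = 24: σ(24) = 60; 60 ≥ 60.
Hence m = 24 is a counterexample.

m = 24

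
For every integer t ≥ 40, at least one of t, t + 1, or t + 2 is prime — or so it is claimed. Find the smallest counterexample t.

We need the least integer t ≥ 40 for which t, t + 1, t + 2 are all composite.
The first 4 eligible values, up to t = 43, all satisfy the conclusion.
t = 44: 44 = 2 × 22; 45 = 3 × 15; 46 = 2 × 23 — all composite.
Hence t = 44 is a counterexample.

t = 44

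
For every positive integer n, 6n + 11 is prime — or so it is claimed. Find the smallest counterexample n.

n = 4

We need the least positive integer n for which 6n + 11 is not prime.
n = 1: 6n + 11 = 17, prime.
n = 2: 6n + 11 = 23, prime.
n = 3: 6n + 11 = 29, prime.
n = 4: 6n + 11 = 35 = 5 × 7, composite.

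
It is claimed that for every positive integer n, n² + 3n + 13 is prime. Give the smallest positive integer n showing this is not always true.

n = 9

The first 8 eligible values, up to n = 8, all satisfy the conclusion.
n = 9: n² + 3n + 13 = 121 = 11 × 11, composite.
Hence n = 9 is a counterexample.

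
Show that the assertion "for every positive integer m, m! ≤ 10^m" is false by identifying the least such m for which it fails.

Check each positive integer m in order until m! > 10^m.
For m = 1, 2, 3, 4, …, 22, 23, 24 the conclusion holds.
m = 25: m! = 15511210043330985984000000 and 10^m = 10000000000000000000000000, so 15511210043330985984000000 > 10000000000000000000000000.
Hence m = 25 is a counterexample.

m = 25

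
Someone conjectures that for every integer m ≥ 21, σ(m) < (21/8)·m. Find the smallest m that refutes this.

The first 39 eligible values, up to m = 59, all satisfy the conclusion.
m = 60: σ(60) = 168; 168 ≥ 315/2.

m = 60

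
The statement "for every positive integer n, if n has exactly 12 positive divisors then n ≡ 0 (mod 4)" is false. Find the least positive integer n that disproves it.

n = 90

We need the least positive integer n for which n has exactly 12 positive divisors but the claim fails.
n = 60: τ(60) = 12; 60 ≡ 0 (mod 4).
n = 72: τ(72) = 12; 72 ≡ 0 (mod 4).
n = 84: τ(84) = 12; 84 ≡ 0 (mod 4).
n = 90: τ(90) = 12; 90 ≡ 2 (mod 4).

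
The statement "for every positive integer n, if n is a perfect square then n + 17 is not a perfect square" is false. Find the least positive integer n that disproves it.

n = 1: 1 + 17 = 18, not a perfect square.
n = 4: 4 + 17 = 21, not a perfect square.
n = 9: 9 + 17 = 26, not a perfect square.
n = 16: 16 + 17 = 33, not a perfect square.
n = 25: 25 + 17 = 42, not a perfect square.
n = 36: 36 + 17 = 53, not a perfect square.
n = 49: 49 + 17 = 66, not a perfect square.
n = 64: 64 = 8² and 64 + 17 = 81 = 9².
Hence n = 64 is a counterexample.

n = 64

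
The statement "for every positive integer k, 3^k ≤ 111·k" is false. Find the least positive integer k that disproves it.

A counterexample is any positive integer k such that 3^k > 111·k; we check each in order.
For k = 1, 2, 3, 4, 5 the conclusion holds.
k = 6: 3^k = 729 and 111·k = 666, so 729 > 666.

k = 6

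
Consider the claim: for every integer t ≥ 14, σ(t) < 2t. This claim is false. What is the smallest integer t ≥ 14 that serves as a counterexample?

We need the least integer t ≥ 14 for which the claim fails.
The first 4 eligible values, up to t = 17, all satisfy the conclusion.
t = 18: σ(18) = 39; 39 ≥ 36.
So t = 18 is the smallest counterexample.

t = 18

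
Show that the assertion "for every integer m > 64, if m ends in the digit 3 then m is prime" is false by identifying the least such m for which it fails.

m = 93

For m = 73, 83 the conclusion holds.
m = 93: 93 ends in 3; 93 = 3 × 31, composite.
So m = 93 is the smallest counterexample.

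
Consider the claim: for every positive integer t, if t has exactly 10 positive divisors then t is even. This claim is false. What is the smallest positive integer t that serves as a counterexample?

t = 405

For t = 48, 80, 112, 162, 176, 208, 272, 304, 368 the conclusion holds.
t = 405: divisors of 405: 10 divisors; 405 is odd.
Hence t = 405 is a counterexample.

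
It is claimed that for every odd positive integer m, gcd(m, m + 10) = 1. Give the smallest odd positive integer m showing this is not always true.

m = 5

A counterexample is any odd positive integer m such that gcd(m, m + 10) > 1; we check each in order.
m = 1: gcd(1, 11) = 1.
m = 3: gcd(3, 13) = 1.
m = 5: gcd(5, 15) = 5.
Hence m = 5 is a counterexample.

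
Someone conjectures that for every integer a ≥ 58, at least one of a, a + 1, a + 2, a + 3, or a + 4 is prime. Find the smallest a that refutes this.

a = 62

Check each integer a ≥ 58 in order until a, a + 1, a + 2, a + 3, a + 4 are all composite.
For a = 58, 59, 60, 61 the conclusion holds.
a = 62: 62 = 2 × 31; 63 = 3 × 21; 64 = 2 × 32; 65 = 5 × 13; 66 = 2 × 33 — all composite.
Hence a = 62 is a counterexample.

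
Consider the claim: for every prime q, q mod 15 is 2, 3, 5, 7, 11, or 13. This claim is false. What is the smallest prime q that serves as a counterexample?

q = 2: 2 mod 15 = 2.
q = 3: 3 mod 15 = 3.
q = 5: 5 mod 15 = 5.
q = 7: 7 mod 15 = 7.
q = 11: 11 mod 15 = 11.
q = 13: 13 mod 15 = 13.
q = 17: 17 mod 15 = 2.
q = 19: 19 mod 15 = 4 — not in {2, 3, 5, 7, 11, 13}.
Thus q = 19 disproves the claim, and no smaller q works.

q = 19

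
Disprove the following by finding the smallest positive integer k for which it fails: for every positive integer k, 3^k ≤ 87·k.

k = 6

Check each positive integer k in order until 3^k > 87·k.
k = 1: 3^k = 3 and 87·k = 87, so 3 ≤ 87.
k = 2: 3^k = 9 and 87·k = 174, so 9 ≤ 174.
k = 3: 3^k = 27 and 87·k = 261, so 27 ≤ 261.
k = 4: 3^k = 81 and 87·k = 348, so 81 ≤ 348.
k = 5: 3^k = 243 and 87·k = 435, so 243 ≤ 435.
k = 6: 3^k = 729 and 87·k = 522, so 729 > 522.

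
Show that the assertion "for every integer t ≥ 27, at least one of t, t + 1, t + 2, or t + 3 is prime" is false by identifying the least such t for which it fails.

t = 32

Check each integer t ≥ 27 in order until t, t + 1, t + 2, t + 3 are all composite.
t = 27: 29 is prime.
t = 28: 29 is prime.
t = 29: 29 is prime.
t = 30: 31 is prime.
t = 31: 31 is prime.
t = 32: 32 = 2 × 16; 33 = 3 × 11; 34 = 2 × 17; 35 = 5 × 7 — all composite.
So t = 32 is the smallest counterexample.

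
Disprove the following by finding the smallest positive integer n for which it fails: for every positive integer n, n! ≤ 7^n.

For n = 1, 2, 3, 4, …, 14, 15, 16 the conclusion holds.
n = 17: n! = 355687428096000 and 7^n = 232630513987207, so 355687428096000 > 232630513987207.
Thus n = 17 disproves the claim, and no smaller n works.

n = 17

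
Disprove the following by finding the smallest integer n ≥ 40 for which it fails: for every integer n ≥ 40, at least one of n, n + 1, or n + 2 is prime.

n = 44

A counterexample is any integer n ≥ 40 such that n, n + 1, n + 2 are all composite; we check each in order.
n = 40: 41 is prime.
n = 41: 41 is prime.
n = 42: 43 is prime.
n = 43: 43 is prime.
n = 44: 44 = 2 × 22; 45 = 3 × 15; 46 = 2 × 23 — all composite.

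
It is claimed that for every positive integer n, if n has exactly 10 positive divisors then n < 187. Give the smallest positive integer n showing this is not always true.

A counterexample is any positive integer n such that n has exactly 10 positive divisors but the claim fails; we check each in order.
The first 5 eligible values, up to n = 176, all satisfy the conclusion.
n = 208: τ(208) = 10; 208 ≥ 187.
Thus n = 208 disproves the claim, and no smaller n works.

n = 208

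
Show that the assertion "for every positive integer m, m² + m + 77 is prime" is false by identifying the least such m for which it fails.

For m = 1, 2, 3, 4, 5 the conclusion holds.
m = 6: m² + m + 77 = 119 = 7 × 17, composite.
So m = 6 is the smallest counterexample.

m = 6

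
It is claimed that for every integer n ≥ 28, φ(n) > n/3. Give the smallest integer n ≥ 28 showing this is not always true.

n = 30

Check each integer n ≥ 28 in order until the claim fails.
n = 28: φ(28) = 12 and 28/3 = 28/3, so φ(28) > 28/3.
n = 29: φ(29) = 28 and 29/3 = 29/3, so φ(29) > 29/3.
n = 30: φ(30) = 8 and 30/3 = 10, so φ(30) ≤ 30/3.
Hence n = 30 is a counterexample.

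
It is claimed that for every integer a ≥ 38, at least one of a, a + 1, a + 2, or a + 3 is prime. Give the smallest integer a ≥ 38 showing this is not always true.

a = 48

We need the least integer a ≥ 38 for which a, a + 1, a + 2, a + 3 are all composite.
For a = 38, 39, 40, 41, 42, 43, 44, 45, 46, 47 the conclusion holds.
a = 48: 48 = 2 × 24; 49 = 7 × 7; 50 = 2 × 25; 51 = 3 × 17 — all composite.
So a = 48 is the smallest counterexample.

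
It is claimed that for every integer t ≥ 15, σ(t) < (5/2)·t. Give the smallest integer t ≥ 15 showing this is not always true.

t = 24

Check each integer t ≥ 15 in order until the claim fails.
For t = 15, 16, 17, 18, 19, 20, 21, 22, 23 the conclusion holds.
t = 24: σ(24) = 60; 60 ≥ 60.
Thus t = 24 disproves the claim, and no smaller t works.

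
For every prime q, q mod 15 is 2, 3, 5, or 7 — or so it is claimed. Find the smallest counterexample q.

The first 4 eligible values, up to q = 7, all satisfy the conclusion.
q = 11: 11 mod 15 = 11 — not in {2, 3, 5, 7}.
Hence q = 11 is a counterexample.

q = 11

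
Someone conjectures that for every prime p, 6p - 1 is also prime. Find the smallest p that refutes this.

Check each prime p in order until 6p - 1 is not prime.
The first 4 eligible values, up to p = 7, all satisfy the conclusion.
p = 11: 6p - 1 = 65 = 5 × 13, not prime.
So p = 11 is the smallest counterexample.

p = 11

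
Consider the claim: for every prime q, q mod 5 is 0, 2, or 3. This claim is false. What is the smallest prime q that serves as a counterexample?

q = 11

A counterexample is any prime q such that the claim fails; we check each in order.
For q = 2, 3, 5, 7 the conclusion holds.
q = 11: 11 mod 5 = 1 — not in {0, 2, 3}.
So q = 11 is the smallest counterexample.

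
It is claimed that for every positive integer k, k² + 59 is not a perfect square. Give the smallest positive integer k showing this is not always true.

Check each positive integer k in order until k² + 59 is a perfect square.
The first 28 eligible values, up to k = 28, all satisfy the conclusion.
k = 29: 29² + 59 = 900 = 30², a perfect square.
Hence k = 29 is a counterexample.

k = 29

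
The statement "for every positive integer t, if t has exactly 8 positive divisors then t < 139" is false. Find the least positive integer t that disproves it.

We need the least positive integer t for which t has exactly 8 positive divisors but the claim fails.
The first 20 eligible values, up to t = 138, all satisfy the conclusion.
t = 152: τ(152) = 8; 152 ≥ 139.
Thus t = 152 disproves the claim, and no smaller t works.

t = 152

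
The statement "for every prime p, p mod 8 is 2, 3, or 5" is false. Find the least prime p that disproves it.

Check each prime p in order until the claim fails.
p = 2: 2 mod 8 = 2.
p = 3: 3 mod 8 = 3.
p = 5: 5 mod 8 = 5.
p = 7: 7 mod 8 = 7 — not in {2, 3, 5}.
So p = 7 is the smallest counterexample.

p = 7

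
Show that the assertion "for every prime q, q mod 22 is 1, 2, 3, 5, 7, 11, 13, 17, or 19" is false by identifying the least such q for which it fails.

Check each prime q in order until the claim fails.
For q = 2, 3, 5, 7, 11, 13, 17, 19, 23, 29 the conclusion holds.
q = 31: 31 mod 22 = 9 — not in {1, 2, 3, 5, 7, 11, 13, 17, 19}.

q = 31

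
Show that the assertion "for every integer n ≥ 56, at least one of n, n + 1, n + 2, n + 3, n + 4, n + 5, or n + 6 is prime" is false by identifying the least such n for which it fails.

n = 90

For n = 56, 57, 58, 59, …, 87, 88, 89 the conclusion holds.
n = 90: 90 = 2 × 45; 91 = 7 × 13; 92 = 2 × 46; 93 = 3 × 31; 94 = 2 × 47; 95 = 5 × 19; 96 = 2 × 48 — all composite.
So n = 90 is the smallest counterexample.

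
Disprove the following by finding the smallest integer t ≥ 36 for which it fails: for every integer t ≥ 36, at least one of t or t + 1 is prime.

t = 38

Check each integer t ≥ 36 in order until t, t + 1 are both composite.
For t = 36, 37 the conclusion holds.
t = 38: 38 = 2 × 19; 39 = 3 × 13 — both composite.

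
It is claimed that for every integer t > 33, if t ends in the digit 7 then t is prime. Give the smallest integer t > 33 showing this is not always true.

t = 57

Check each integer t > 33 in order until t ends in the digit 7 but t is not prime.
t = 37: 37 ends in 7 and is prime.
t = 47: 47 ends in 7 and is prime.
t = 57: 57 ends in 7; 57 = 3 × 19, composite.
Hence t = 57 is a counterexample.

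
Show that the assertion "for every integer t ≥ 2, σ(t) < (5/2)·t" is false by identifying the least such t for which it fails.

t = 24

We need the least integer t ≥ 2 for which the claim fails.
For t = 2, 3, 4, 5, …, 21, 22, 23 the conclusion holds.
t = 24: σ(24) = 60; 60 ≥ 60.
So t = 24 is the smallest counterexample.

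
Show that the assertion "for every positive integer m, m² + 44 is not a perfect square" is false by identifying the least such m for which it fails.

m = 10

For m = 1, 2, 3, 4, 5, 6, 7, 8, 9 the conclusion holds.
m = 10: 10² + 44 = 144 = 12², a perfect square.
Thus m = 10 disproves the claim, and no smaller m works.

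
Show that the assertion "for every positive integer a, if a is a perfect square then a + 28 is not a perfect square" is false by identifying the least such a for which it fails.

For a = 1, 4, 9, 16, 25 the conclusion holds.
a = 36: 36 = 6² and 36 + 28 = 64 = 8².

a = 36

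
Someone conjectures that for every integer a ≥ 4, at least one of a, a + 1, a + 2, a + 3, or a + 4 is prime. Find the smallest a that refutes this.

A counterexample is any integer a ≥ 4 such that a, a + 1, a + 2, a + 3, a + 4 are all composite; we check each in order.
For a = 4, 5, 6, 7, …, 21, 22, 23 the conclusion holds.
a = 24: 24 = 2 × 12; 25 = 5 × 5; 26 = 2 × 13; 27 = 3 × 9; 28 = 2 × 14 — all composite.
Thus a = 24 disproves the claim, and no smaller a works.

a = 24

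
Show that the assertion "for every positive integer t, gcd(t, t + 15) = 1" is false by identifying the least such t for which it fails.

We need the least positive integer t for which gcd(t, t + 15) > 1.
t = 1: gcd(1, 16) = 1.
t = 2: gcd(2, 17) = 1.
t = 3: gcd(3, 18) = 3.
So t = 3 is the smallest counterexample.

t = 3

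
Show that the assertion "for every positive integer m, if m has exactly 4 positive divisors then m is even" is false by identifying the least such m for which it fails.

m = 15

We need the least positive integer m for which m has exactly 4 positive divisors but m is odd.
m = 6: divisors of 6: 1, 2, 3, 6; 6 is even.
m = 8: divisors of 8: 1, 2, 4, 8; 8 is even.
m = 10: divisors of 10: 1, 2, 5, 10; 10 is even.
m = 14: divisors of 14: 1, 2, 7, 14; 14 is even.
m = 15: divisors of 15: 1, 3, 5, 15; 15 is odd.
Thus m = 15 disproves the claim, and no smaller m works.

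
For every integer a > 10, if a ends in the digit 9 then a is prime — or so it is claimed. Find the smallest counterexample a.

a = 39

A counterexample is any integer a > 10 such that a ends in the digit 9 but a is not prime; we check each in order.
For a = 19, 29 the conclusion holds.
a = 39: 39 ends in 9; 39 = 3 × 13, composite.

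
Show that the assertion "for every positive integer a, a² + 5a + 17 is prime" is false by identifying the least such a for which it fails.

Check each positive integer a in order until a² + 5a + 17 is not prime.
The first 7 eligible values, up to a = 7, all satisfy the conclusion.
a = 8: a² + 5a + 17 = 121 = 11 × 11, composite.
So a = 8 is the smallest counterexample.

a = 8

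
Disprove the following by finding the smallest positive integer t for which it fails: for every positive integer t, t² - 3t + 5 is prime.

t = 4

A counterexample is any positive integer t such that t² - 3t + 5 is not prime; we check each in order.
t = 1: t² - 3t + 5 = 3, prime.
t = 2: t² - 3t + 5 = 3, prime.
t = 3: t² - 3t + 5 = 5, prime.
t = 4: t² - 3t + 5 = 9 = 3 × 3, composite.
Thus t = 4 disproves the claim, and no smaller t works.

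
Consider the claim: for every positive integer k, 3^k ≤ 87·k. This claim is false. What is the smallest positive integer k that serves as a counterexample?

We need the least positive integer k for which 3^k > 87·k.
The first 5 eligible values, up to k = 5, all satisfy the conclusion.
k = 6: 3^k = 729 and 87·k = 522, so 729 > 522.

k = 6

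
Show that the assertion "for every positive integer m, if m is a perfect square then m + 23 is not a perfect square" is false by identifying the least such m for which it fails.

Check each positive integer m in order until m is a perfect square but m + 23 is a perfect square.
For m = 1, 4, 9, 16, 25, 36, 49, 64, 81, 100 the conclusion holds.
m = 121: 121 = 11² and 121 + 23 = 144 = 12².
So m = 121 is the smallest counterexample.

m = 121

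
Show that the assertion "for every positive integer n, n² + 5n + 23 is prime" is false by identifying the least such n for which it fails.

Check each positive integer n in order until n² + 5n + 23 is not prime.
For n = 1, 2, 3, 4, …, 11, 12, 13 the conclusion holds.
n = 14: n² + 5n + 23 = 289 = 17 × 17, composite.

n = 14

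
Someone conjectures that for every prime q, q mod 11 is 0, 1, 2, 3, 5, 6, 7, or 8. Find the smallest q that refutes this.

q = 31

Check each prime q in order until the claim fails.
The first 10 eligible values, up to q = 29, all satisfy the conclusion.
q = 31: 31 mod 11 = 9 — not in {0, 1, 2, 3, 5, 6, 7, 8}.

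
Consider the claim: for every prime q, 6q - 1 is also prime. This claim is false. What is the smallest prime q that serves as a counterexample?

q = 11

Check each prime q in order until 6q - 1 is not prime.
The first 4 eligible values, up to q = 7, all satisfy the conclusion.
q = 11: 6q - 1 = 65 = 5 × 13, not prime.
Hence q = 11 is a counterexample.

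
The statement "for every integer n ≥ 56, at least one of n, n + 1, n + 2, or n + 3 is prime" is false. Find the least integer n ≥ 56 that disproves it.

n = 62

Check each integer n ≥ 56 in order until n, n + 1, n + 2, n + 3 are all composite.
The first 6 eligible values, up to n = 61, all satisfy the conclusion.
n = 62: 62 = 2 × 31; 63 = 3 × 21; 64 = 2 × 32; 65 = 5 × 13 — all composite.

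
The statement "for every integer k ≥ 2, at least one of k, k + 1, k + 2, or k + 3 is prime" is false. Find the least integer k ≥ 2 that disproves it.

A counterexample is any integer k ≥ 2 such that k, k + 1, k + 2, k + 3 are all composite; we check each in order.
For k = 2, 3, 4, 5, …, 21, 22, 23 the conclusion holds.
k = 24: 24 = 2 × 12; 25 = 5 × 5; 26 = 2 × 13; 27 = 3 × 9 — all composite.

k = 24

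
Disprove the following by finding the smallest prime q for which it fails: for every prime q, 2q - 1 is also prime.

Check each prime q in order until 2q - 1 is not prime.
q = 2: 2q - 1 = 3, prime.
q = 3: 2q - 1 = 5, prime.
q = 5: 2q - 1 = 9 = 3 × 3, not prime.
Hence q = 5 is a counterexample.

q = 5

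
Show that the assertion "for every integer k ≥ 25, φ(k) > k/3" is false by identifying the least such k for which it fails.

Check each integer k ≥ 25 in order until the claim fails.
The first 5 eligible values, up to k = 29, all satisfy the conclusion.
k = 30: φ(30) = 8 and 30/3 = 10, so φ(30) ≤ 30/3.
Thus k = 30 disproves the claim, and no smaller k works.

k = 30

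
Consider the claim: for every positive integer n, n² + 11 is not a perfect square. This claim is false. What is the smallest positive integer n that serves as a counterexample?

n = 5

A counterexample is any positive integer n such that n² + 11 is a perfect square; we check each in order.
n = 1: 1² + 11 = 12, not a perfect square.
n = 2: 2² + 11 = 15, not a perfect square.
n = 3: 3² + 11 = 20, not a perfect square.
n = 4: 4² + 11 = 27, not a perfect square.
n = 5: 5² + 11 = 36 = 6², a perfect square.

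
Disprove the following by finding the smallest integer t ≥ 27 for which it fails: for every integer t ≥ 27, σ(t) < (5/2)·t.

Check each integer t ≥ 27 in order until the claim fails.
For t = 27, 28, 29, 30, 31, 32, 33, 34, 35 the conclusion holds.
t = 36: σ(36) = 91; 91 ≥ 90.
So t = 36 is the smallest counterexample.

t = 36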